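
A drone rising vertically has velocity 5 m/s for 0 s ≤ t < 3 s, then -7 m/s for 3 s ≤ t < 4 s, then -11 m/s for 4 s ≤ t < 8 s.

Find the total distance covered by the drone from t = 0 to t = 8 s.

Distance (not displacement) is the total path length: add the absolute areas under v-t.
0–3 s: |5| × 3 = 15 m
3–4 s: |-7| × 1 = 7 m
4–8 s: |-11| × 4 = 44 m
Total distance = 66 m

66 m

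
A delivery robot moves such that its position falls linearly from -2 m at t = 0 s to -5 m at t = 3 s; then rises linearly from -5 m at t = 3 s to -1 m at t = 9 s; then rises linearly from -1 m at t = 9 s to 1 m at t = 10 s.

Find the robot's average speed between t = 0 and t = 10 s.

0.9 m/s

Average speed = (total path length)/(elapsed time); on a piecewise-linear x-t graph the path length is Σ|Δx|.
0–3 s: |Δx| = |-5 − -2| = 3 m
3–9 s: |Δx| = |-1 − -5| = 4 m
9–10 s: |Δx| = |1 − -1| = 2 m
Total path = 9 m; average speed = 9/10 = 0.9 m/s.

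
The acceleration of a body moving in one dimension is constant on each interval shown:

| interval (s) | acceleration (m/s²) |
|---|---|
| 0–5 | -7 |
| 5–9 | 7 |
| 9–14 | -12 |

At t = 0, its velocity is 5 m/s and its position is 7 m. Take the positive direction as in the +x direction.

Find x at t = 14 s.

On each constant-a segment, Δv = aΔt and Δx = v₀Δt + ½aΔt²; chain segment to segment.
0–5 s: v starts 5 m/s; Δx = 5·5 + ½·-7·5² = -62.5 m; v ends -30 m/s.
5–9 s: v starts -30 m/s; Δx = -30·4 + ½·7·4² = -64 m; v ends -2 m/s.
9–14 s: v starts -2 m/s; Δx = -2·5 + ½·-12·5² = -160 m; v ends -62 m/s.
x(14) = 7 + Σ Δx = -279.5 m.

-279.5 m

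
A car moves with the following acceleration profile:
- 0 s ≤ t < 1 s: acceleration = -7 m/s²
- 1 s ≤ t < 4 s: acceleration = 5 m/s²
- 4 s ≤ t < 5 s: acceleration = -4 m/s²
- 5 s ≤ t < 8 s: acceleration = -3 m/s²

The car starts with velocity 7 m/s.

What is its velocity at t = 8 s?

Δv equals the area under the a-t graph; then v = v₀ + Δv.
0–1 s: -7 × 1 = -7 m/s
1–4 s: 5 × 3 = 15 m/s
4–5 s: -4 × 1 = -4 m/s
5–8 s: -3 × 3 = -9 m/s
Δv = -5 m/s, so v(8) = 7 + (-5) = 2 m/s.

2 m/s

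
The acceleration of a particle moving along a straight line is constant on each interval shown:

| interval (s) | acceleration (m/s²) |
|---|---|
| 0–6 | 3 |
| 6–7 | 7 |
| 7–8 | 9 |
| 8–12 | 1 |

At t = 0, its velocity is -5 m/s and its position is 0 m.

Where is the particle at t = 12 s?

On each constant-a segment, Δv = aΔt and Δx = v₀Δt + ½aΔt²; chain segment to segment.
0–6 s: v starts -5 m/s; Δx = -5·6 + ½·3·6² = 24 m; v ends 13 m/s.
6–7 s: v starts 13 m/s; Δx = 13·1 + ½·7·1² = 16.5 m; v ends 20 m/s.
7–8 s: v starts 20 m/s; Δx = 20·1 + ½·9·1² = 24.5 m; v ends 29 m/s.
8–12 s: v starts 29 m/s; Δx = 29·4 + ½·1·4² = 124 m; v ends 33 m/s.
x(12) = 0 + Σ Δx = 189 m.

189 m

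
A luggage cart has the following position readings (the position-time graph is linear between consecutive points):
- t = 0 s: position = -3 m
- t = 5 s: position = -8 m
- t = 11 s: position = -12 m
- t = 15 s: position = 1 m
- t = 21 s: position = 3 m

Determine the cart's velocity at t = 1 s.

Velocity is the slope of the x-t graph on 0–5 s: (-8 − -3)/(5 − 0) = -1 m/s.

-1 m/s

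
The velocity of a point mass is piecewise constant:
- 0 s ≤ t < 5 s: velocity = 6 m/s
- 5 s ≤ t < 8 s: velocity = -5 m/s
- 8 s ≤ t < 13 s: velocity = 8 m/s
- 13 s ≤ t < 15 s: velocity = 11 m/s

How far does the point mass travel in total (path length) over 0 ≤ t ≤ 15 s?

Distance (not displacement) is the total path length: add the absolute areas under v-t.
0–5 s: |6| × 5 = 30 m
5–8 s: |-5| × 3 = 15 m
8–13 s: |8| × 5 = 40 m
13–15 s: |11| × 2 = 22 m
Total distance = 107 m

107 m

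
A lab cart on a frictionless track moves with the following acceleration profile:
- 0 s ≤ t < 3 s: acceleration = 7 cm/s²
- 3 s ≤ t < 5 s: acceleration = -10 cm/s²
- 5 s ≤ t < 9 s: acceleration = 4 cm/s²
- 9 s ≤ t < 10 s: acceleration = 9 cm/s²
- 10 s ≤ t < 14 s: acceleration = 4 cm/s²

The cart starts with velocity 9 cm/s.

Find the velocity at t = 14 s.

Δv equals the area under the a-t graph; then v = v₀ + Δv.
0–3 s: 7 × 3 = 21 cm/s
3–5 s: -10 × 2 = -20 cm/s
5–9 s: 4 × 4 = 16 cm/s
9–10 s: 9 × 1 = 9 cm/s
10–14 s: 4 × 4 = 16 cm/s
Δv = 42 cm/s, so v(14) = 9 + (42) = 51 cm/s.

51 cm/s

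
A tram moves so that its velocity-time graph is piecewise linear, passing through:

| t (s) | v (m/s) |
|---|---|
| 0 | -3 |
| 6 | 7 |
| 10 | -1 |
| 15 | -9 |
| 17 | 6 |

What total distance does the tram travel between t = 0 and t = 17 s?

Distance (not displacement) is the total path length: add the absolute areas under v-t.
0–6 s: v = 0 at t = 1.8 s; triangle areas 2.7 + 14.7 = 17.4 m
6–10 s: v = 0 at t = 9.5 s; triangle areas 12.25 + 0.25 = 12.5 m
10–15 s: |½(-1 + -9)(5)| = 25 m
15–17 s: v = 0 at t = 16.2 s; triangle areas 5.4 + 2.4 = 7.8 m
Total distance = 62.7 m

62.7 m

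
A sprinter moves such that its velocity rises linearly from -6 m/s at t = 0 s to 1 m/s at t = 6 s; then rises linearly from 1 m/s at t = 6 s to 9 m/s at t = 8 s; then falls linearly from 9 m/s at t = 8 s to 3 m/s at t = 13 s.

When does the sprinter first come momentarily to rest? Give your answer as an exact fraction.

t = 36/7 s

v changes sign on 0–6 s (from -6 to 1); the graph is linear there, so v = 0 at t = 0 + (6)·(6 − 0)/(1 − -6) = 36/7 s.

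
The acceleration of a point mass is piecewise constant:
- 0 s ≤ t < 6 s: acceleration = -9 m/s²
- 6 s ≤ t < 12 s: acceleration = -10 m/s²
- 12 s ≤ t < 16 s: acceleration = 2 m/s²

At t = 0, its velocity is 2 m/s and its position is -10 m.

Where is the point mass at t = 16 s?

-1084 m

On each constant-a segment, Δv = aΔt and Δx = v₀Δt + ½aΔt²; chain segment to segment.
0–6 s: v starts 2 m/s; Δx = 2·6 + ½·-9·6² = -150 m; v ends -52 m/s.
6–12 s: v starts -52 m/s; Δx = -52·6 + ½·-10·6² = -492 m; v ends -112 m/s.
12–16 s: v starts -112 m/s; Δx = -112·4 + ½·2·4² = -432 m; v ends -104 m/s.
x(16) = -10 + Σ Δx = -1084 m.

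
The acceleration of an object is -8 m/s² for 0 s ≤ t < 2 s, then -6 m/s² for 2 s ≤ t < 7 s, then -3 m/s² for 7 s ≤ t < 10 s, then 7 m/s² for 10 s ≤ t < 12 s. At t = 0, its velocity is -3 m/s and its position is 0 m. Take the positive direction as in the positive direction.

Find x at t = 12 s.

On each constant-a segment, Δv = aΔt and Δx = v₀Δt + ½aΔt²; chain segment to segment.
0–2 s: v starts -3 m/s; Δx = -3·2 + ½·-8·2² = -22 m; v ends -19 m/s.
2–7 s: v starts -19 m/s; Δx = -19·5 + ½·-6·5² = -170 m; v ends -49 m/s.
7–10 s: v starts -49 m/s; Δx = -49·3 + ½·-3·3² = -160.5 m; v ends -58 m/s.
10–12 s: v starts -58 m/s; Δx = -58·2 + ½·7·2² = -102 m; v ends -44 m/s.
x(12) = 0 + Σ Δx = -454.5 m.

-454.5 m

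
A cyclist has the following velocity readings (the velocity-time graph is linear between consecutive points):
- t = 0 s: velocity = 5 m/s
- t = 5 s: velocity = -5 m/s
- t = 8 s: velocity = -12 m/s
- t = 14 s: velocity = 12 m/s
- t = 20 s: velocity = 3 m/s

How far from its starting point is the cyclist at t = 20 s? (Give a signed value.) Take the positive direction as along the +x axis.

19.5 m

Net displacement equals the area under the velocity-time graph (areas below the axis count negative).
0–5 s: ½(5 + -5)(5) = 0 m
5–8 s: ½(-5 + -12)(3) = -25.5 m
8–14 s: ½(-12 + 12)(6) = 0 m
14–20 s: ½(12 + 3)(6) = 45 m
Net displacement = 19.5 m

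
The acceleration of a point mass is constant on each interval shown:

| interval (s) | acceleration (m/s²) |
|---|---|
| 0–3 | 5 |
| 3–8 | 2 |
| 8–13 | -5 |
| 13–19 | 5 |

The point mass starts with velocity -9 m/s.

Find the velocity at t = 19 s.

21 m/s

Δv equals the area under the a-t graph; then v = v₀ + Δv.
0–3 s: 5 × 3 = 15 m/s
3–8 s: 2 × 5 = 10 m/s
8–13 s: -5 × 5 = -25 m/s
13–19 s: 5 × 6 = 30 m/s
Δv = 30 m/s, so v(19) = -9 + (30) = 21 m/s.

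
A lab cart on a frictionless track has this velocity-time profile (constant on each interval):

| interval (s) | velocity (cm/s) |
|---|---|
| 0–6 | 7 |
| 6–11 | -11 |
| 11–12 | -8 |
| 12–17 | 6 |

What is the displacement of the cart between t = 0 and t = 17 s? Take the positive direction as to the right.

9 cm

Displacement is the signed area under the v-t curve.
0–6 s: 7 × 6 = 42 cm
6–11 s: -11 × 5 = -55 cm
11–12 s: -8 × 1 = -8 cm
12–17 s: 6 × 5 = 30 cm
Net displacement = 9 cm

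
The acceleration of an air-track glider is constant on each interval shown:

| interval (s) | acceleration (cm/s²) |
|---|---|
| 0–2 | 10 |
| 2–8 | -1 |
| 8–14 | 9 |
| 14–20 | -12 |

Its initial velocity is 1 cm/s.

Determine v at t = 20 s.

Δv equals the area under the a-t graph; then v = v₀ + Δv.
0–2 s: 10 × 2 = 20 cm/s
2–8 s: -1 × 6 = -6 cm/s
8–14 s: 9 × 6 = 54 cm/s
14–20 s: -12 × 6 = -72 cm/s
Δv = -4 cm/s, so v(20) = 1 + (-4) = -3 cm/s.

-3 cm/s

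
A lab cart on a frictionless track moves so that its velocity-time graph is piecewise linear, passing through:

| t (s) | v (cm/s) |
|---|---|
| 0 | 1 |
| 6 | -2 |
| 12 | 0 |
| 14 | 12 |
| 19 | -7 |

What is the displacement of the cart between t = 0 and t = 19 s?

15.5 cm

Net displacement equals the area under the velocity-time graph (areas below the axis count negative).
0–6 s: ½(1 + -2)(6) = -3 cm
6–12 s: ½(-2 + 0)(6) = -6 cm
12–14 s: ½(0 + 12)(2) = 12 cm
14–19 s: ½(12 + -7)(5) = 12.5 cm
Net displacement = 15.5 cm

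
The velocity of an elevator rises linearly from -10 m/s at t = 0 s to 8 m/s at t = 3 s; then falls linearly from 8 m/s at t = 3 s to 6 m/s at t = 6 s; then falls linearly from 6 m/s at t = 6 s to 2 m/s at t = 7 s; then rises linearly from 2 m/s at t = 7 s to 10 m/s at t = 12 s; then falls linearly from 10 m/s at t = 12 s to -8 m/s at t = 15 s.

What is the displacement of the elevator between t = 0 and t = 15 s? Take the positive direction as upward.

Displacement is the signed area under the v-t curve.
0–3 s: ½(-10 + 8)(3) = -3 m
3–6 s: ½(8 + 6)(3) = 21 m
6–7 s: ½(6 + 2)(1) = 4 m
7–12 s: ½(2 + 10)(5) = 30 m
12–15 s: ½(10 + -8)(3) = 3 m
Net displacement = 55 m

55 m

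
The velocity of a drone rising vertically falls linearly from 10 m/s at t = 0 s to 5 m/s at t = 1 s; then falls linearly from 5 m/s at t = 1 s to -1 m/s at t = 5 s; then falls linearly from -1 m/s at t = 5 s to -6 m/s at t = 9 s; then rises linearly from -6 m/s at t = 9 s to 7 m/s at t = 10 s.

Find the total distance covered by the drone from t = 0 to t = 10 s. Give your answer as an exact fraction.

Total distance travelled is ∫|v| dt — sum the magnitudes of each area piece.
0–1 s: |½(10 + 5)(1)| = 7.5 m
1–5 s: v = 0 at t = 13/3 s; triangle areas 25/3 + 1/3 = 26/3 m
5–9 s: |½(-1 + -6)(4)| = 14 m
9–10 s: v = 0 at t = 123/13 s; triangle areas 18/13 + 49/26 = 85/26 m
Total distance = 1304/39 m

1304/39 m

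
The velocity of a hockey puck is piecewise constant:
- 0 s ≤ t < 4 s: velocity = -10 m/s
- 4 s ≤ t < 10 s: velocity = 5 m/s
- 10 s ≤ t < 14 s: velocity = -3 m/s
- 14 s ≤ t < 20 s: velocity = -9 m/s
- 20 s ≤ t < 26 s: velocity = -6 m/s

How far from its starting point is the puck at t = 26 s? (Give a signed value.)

Net displacement equals the area under the velocity-time graph (areas below the axis count negative).
0–4 s: -10 × 4 = -40 m
4–10 s: 5 × 6 = 30 m
10–14 s: -3 × 4 = -12 m
14–20 s: -9 × 6 = -54 m
20–26 s: -6 × 6 = -36 m
Net displacement = -112 m

-112 m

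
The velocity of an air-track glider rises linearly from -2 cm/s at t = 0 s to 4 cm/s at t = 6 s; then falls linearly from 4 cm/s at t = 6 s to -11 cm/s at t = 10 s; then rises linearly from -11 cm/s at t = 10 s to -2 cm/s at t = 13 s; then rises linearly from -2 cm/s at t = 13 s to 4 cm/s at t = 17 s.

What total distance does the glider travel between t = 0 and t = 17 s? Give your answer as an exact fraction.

1633/30 cm

Distance (not displacement) is the total path length: add the absolute areas under v-t.
0–6 s: v = 0 at t = 2 s; triangle areas 2 + 8 = 10 cm
6–10 s: v = 0 at t = 106/15 s; triangle areas 32/15 + 242/15 = 274/15 cm
10–13 s: |½(-11 + -2)(3)| = 19.5 cm
13–17 s: v = 0 at t = 43/3 s; triangle areas 4/3 + 16/3 = 20/3 cm
Total distance = 1633/30 cm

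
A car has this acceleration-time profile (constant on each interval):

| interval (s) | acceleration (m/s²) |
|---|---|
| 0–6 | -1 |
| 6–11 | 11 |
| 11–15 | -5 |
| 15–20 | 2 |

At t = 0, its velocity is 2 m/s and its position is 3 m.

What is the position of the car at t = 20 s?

On each constant-a segment, Δv = aΔt and Δx = v₀Δt + ½aΔt²; chain segment to segment.
0–6 s: v starts 2 m/s; Δx = 2·6 + ½·-1·6² = -6 m; v ends -4 m/s.
6–11 s: v starts -4 m/s; Δx = -4·5 + ½·11·5² = 117.5 m; v ends 51 m/s.
11–15 s: v starts 51 m/s; Δx = 51·4 + ½·-5·4² = 164 m; v ends 31 m/s.
15–20 s: v starts 31 m/s; Δx = 31·5 + ½·2·5² = 180 m; v ends 41 m/s.
x(20) = 3 + Σ Δx = 458.5 m.

458.5 m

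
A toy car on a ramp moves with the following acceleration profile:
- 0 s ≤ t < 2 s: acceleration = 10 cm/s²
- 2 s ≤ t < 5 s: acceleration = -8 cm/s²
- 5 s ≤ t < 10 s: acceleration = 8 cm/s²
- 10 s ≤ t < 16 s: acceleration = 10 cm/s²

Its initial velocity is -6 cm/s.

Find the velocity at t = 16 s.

90 cm/s

Δv equals the area under the a-t graph; then v = v₀ + Δv.
0–2 s: 10 × 2 = 20 cm/s
2–5 s: -8 × 3 = -24 cm/s
5–10 s: 8 × 5 = 40 cm/s
10–16 s: 10 × 6 = 60 cm/s
Δv = 96 cm/s, so v(16) = -6 + (96) = 90 cm/s.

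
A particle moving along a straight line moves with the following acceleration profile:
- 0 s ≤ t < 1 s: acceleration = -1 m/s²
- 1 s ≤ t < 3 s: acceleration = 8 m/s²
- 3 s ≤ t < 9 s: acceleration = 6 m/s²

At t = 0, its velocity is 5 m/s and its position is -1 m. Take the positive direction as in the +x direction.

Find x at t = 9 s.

255.5 m

On each constant-a segment, Δv = aΔt and Δx = v₀Δt + ½aΔt²; chain segment to segment.
0–1 s: v starts 5 m/s; Δx = 5·1 + ½·-1·1² = 4.5 m; v ends 4 m/s.
1–3 s: v starts 4 m/s; Δx = 4·2 + ½·8·2² = 24 m; v ends 20 m/s.
3–9 s: v starts 20 m/s; Δx = 20·6 + ½·6·6² = 228 m; v ends 56 m/s.
x(9) = -1 + Σ Δx = 255.5 m.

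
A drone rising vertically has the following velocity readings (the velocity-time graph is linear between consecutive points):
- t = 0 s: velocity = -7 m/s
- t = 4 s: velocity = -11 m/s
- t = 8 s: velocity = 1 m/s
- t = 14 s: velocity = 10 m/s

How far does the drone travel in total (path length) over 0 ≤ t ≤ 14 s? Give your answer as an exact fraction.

Total distance travelled is ∫|v| dt — sum the magnitudes of each area piece.
0–4 s: |½(-7 + -11)(4)| = 36 m
4–8 s: v = 0 at t = 23/3 s; triangle areas 121/6 + 1/6 = 61/3 m
8–14 s: |½(1 + 10)(6)| = 33 m
Total distance = 268/3 m

268/3 m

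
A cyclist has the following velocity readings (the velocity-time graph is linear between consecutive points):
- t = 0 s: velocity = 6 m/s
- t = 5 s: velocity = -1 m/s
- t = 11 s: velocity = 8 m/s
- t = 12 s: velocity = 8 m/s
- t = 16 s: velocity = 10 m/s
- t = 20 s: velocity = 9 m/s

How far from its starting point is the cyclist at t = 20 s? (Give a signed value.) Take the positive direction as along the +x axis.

Net displacement equals the area under the velocity-time graph (areas below the axis count negative).
0–5 s: ½(6 + -1)(5) = 12.5 m
5–11 s: ½(-1 + 8)(6) = 21 m
11–12 s: 8 × 1 = 8 m
12–16 s: ½(8 + 10)(4) = 36 m
16–20 s: ½(10 + 9)(4) = 38 m
Net displacement = 115.5 m

115.5 m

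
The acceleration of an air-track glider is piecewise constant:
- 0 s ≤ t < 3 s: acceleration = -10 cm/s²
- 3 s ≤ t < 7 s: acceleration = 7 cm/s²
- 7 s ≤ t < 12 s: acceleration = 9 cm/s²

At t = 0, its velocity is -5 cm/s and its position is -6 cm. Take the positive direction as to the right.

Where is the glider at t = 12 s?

-72.5 cm

On each constant-a segment, Δv = aΔt and Δx = v₀Δt + ½aΔt²; chain segment to segment.
0–3 s: v starts -5 cm/s; Δx = -5·3 + ½·-10·3² = -60 cm; v ends -35 cm/s.
3–7 s: v starts -35 cm/s; Δx = -35·4 + ½·7·4² = -84 cm; v ends -7 cm/s.
7–12 s: v starts -7 cm/s; Δx = -7·5 + ½·9·5² = 77.5 cm; v ends 38 cm/s.
x(12) = -6 + Σ Δx = -72.5 cm.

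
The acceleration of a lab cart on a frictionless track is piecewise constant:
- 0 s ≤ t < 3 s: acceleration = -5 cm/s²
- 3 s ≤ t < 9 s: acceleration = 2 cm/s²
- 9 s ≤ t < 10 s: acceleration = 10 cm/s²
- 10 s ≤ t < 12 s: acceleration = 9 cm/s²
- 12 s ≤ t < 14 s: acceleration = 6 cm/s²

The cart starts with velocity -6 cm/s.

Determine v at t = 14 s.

31 cm/s

Δv equals the area under the a-t graph; then v = v₀ + Δv.
0–3 s: -5 × 3 = -15 cm/s
3–9 s: 2 × 6 = 12 cm/s
9–10 s: 10 × 1 = 10 cm/s
10–12 s: 9 × 2 = 18 cm/s
12–14 s: 6 × 2 = 12 cm/s
Δv = 37 cm/s, so v(14) = -6 + (37) = 31 cm/s.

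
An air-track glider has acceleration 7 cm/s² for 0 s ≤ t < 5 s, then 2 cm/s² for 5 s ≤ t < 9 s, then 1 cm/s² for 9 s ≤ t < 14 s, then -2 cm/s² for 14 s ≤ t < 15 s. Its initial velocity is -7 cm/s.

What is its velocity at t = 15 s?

39 cm/s

Δv equals the area under the a-t graph; then v = v₀ + Δv.
0–5 s: 7 × 5 = 35 cm/s
5–9 s: 2 × 4 = 8 cm/s
9–14 s: 1 × 5 = 5 cm/s
14–15 s: -2 × 1 = -2 cm/s
Δv = 46 cm/s, so v(15) = -7 + (46) = 39 cm/s.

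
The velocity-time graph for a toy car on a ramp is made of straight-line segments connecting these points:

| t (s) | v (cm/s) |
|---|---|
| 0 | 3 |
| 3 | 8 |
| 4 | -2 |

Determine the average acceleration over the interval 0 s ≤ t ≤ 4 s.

-1.25 cm/s²

Average acceleration = Δv/Δt = (-2 − 3)/(4 − 0) = -1.25 cm/s².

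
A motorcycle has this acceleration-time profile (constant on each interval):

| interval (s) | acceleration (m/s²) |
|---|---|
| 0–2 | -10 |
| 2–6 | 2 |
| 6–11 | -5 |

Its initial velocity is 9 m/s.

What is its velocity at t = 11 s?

-28 m/s

Δv equals the area under the a-t graph; then v = v₀ + Δv.
0–2 s: -10 × 2 = -20 m/s
2–6 s: 2 × 4 = 8 m/s
6–11 s: -5 × 5 = -25 m/s
Δv = -37 m/s, so v(11) = 9 + (-37) = -28 m/s.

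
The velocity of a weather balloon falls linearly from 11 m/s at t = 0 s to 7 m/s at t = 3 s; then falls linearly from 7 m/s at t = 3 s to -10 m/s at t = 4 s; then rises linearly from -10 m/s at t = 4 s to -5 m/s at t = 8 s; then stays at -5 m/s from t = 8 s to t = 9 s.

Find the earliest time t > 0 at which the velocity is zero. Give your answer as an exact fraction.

t = 58/17 s

v changes sign on 3–4 s (from 7 to -10); the graph is linear there, so v = 0 at t = 3 + (-7)·(4 − 3)/(-10 − 7) = 58/17 s.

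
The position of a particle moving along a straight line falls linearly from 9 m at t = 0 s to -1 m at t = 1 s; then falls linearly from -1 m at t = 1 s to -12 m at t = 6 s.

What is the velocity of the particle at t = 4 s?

-2.2 m/s

Velocity is the slope of the x-t graph on 1–6 s: (-12 − -1)/(6 − 1) = -2.2 m/s.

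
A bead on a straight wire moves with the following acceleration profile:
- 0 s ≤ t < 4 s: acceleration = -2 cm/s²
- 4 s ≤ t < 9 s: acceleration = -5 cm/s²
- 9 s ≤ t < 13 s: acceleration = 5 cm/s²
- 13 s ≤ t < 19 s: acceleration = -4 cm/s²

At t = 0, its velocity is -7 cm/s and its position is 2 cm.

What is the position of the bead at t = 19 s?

On each constant-a segment, Δv = aΔt and Δx = v₀Δt + ½aΔt²; chain segment to segment.
0–4 s: v starts -7 cm/s; Δx = -7·4 + ½·-2·4² = -44 cm; v ends -15 cm/s.
4–9 s: v starts -15 cm/s; Δx = -15·5 + ½·-5·5² = -137.5 cm; v ends -40 cm/s.
9–13 s: v starts -40 cm/s; Δx = -40·4 + ½·5·4² = -120 cm; v ends -20 cm/s.
13–19 s: v starts -20 cm/s; Δx = -20·6 + ½·-4·6² = -192 cm; v ends -44 cm/s.
x(19) = 2 + Σ Δx = -491.5 cm.

-491.5 cm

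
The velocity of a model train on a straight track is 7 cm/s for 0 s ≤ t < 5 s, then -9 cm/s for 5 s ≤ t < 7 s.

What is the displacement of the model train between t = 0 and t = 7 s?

Displacement is the signed area under the v-t curve.
0–5 s: 7 × 5 = 35 cm
5–7 s: -9 × 2 = -18 cm
Net displacement = 17 cm

17 cm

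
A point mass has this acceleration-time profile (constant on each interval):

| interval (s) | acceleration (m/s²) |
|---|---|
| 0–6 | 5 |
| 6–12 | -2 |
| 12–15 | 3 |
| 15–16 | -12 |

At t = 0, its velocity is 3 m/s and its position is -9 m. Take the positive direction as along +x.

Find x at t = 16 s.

On each constant-a segment, Δv = aΔt and Δx = v₀Δt + ½aΔt²; chain segment to segment.
0–6 s: v starts 3 m/s; Δx = 3·6 + ½·5·6² = 108 m; v ends 33 m/s.
6–12 s: v starts 33 m/s; Δx = 33·6 + ½·-2·6² = 162 m; v ends 21 m/s.
12–15 s: v starts 21 m/s; Δx = 21·3 + ½·3·3² = 76.5 m; v ends 30 m/s.
15–16 s: v starts 30 m/s; Δx = 30·1 + ½·-12·1² = 24 m; v ends 18 m/s.
x(16) = -9 + Σ Δx = 361.5 m.

361.5 m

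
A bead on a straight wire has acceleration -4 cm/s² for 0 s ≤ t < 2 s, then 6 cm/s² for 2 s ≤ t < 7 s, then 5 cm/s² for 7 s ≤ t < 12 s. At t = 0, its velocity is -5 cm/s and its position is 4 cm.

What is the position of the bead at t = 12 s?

143.5 cm

On each constant-a segment, Δv = aΔt and Δx = v₀Δt + ½aΔt²; chain segment to segment.
0–2 s: v starts -5 cm/s; Δx = -5·2 + ½·-4·2² = -18 cm; v ends -13 cm/s.
2–7 s: v starts -13 cm/s; Δx = -13·5 + ½·6·5² = 10 cm; v ends 17 cm/s.
7–12 s: v starts 17 cm/s; Δx = 17·5 + ½·5·5² = 147.5 cm; v ends 42 cm/s.
x(12) = 4 + Σ Δx = 143.5 cm.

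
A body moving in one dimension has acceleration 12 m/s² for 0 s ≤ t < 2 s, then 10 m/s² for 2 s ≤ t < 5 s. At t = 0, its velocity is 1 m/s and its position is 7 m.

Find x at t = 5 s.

On each constant-a segment, Δv = aΔt and Δx = v₀Δt + ½aΔt²; chain segment to segment.
0–2 s: v starts 1 m/s; Δx = 1·2 + ½·12·2² = 26 m; v ends 25 m/s.
2–5 s: v starts 25 m/s; Δx = 25·3 + ½·10·3² = 120 m; v ends 55 m/s.
x(5) = 7 + Σ Δx = 153 m.

153 m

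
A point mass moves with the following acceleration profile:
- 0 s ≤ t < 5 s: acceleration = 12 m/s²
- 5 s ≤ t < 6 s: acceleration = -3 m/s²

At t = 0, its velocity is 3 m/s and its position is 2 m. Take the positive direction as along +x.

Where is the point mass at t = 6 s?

228.5 m

On each constant-a segment, Δv = aΔt and Δx = v₀Δt + ½aΔt²; chain segment to segment.
0–5 s: v starts 3 m/s; Δx = 3·5 + ½·12·5² = 165 m; v ends 63 m/s.
5–6 s: v starts 63 m/s; Δx = 63·1 + ½·-3·1² = 61.5 m; v ends 60 m/s.
x(6) = 2 + Σ Δx = 228.5 m.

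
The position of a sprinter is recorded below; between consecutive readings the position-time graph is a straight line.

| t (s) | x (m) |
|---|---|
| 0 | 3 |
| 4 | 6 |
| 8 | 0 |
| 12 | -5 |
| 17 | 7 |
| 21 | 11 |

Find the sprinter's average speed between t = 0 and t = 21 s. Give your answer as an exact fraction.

Average speed = (total path length)/(elapsed time); on a piecewise-linear x-t graph the path length is Σ|Δx|.
0–4 s: |Δx| = |6 − 3| = 3 m
4–8 s: |Δx| = |0 − 6| = 6 m
8–12 s: |Δx| = |-5 − 0| = 5 m
12–17 s: |Δx| = |7 − -5| = 12 m
17–21 s: |Δx| = |11 − 7| = 4 m
Total path = 30 m; average speed = 30/21 = 10/7 m/s.

10/7 m/s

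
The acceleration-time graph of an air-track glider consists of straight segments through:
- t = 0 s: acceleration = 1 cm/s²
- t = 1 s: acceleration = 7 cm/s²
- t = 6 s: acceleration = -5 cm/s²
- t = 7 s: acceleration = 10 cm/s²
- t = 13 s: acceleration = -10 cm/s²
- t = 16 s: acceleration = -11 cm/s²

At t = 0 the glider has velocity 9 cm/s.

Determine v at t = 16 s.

-11 cm/s

Δv equals the area under the a-t graph; then v = v₀ + Δv.
0–1 s: ½(1 + 7)(1) = 4 cm/s
1–6 s: ½(7 + -5)(5) = 5 cm/s
6–7 s: ½(-5 + 10)(1) = 2.5 cm/s
7–13 s: ½(10 + -10)(6) = 0 cm/s
13–16 s: ½(-10 + -11)(3) = -31.5 cm/s
Δv = -20 cm/s, so v(16) = 9 + (-20) = -11 cm/s.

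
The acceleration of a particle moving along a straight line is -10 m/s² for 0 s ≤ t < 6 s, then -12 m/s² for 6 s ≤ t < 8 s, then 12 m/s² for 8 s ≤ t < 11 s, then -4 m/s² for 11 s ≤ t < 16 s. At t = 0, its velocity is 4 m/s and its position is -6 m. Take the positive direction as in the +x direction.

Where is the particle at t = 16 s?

On each constant-a segment, Δv = aΔt and Δx = v₀Δt + ½aΔt²; chain segment to segment.
0–6 s: v starts 4 m/s; Δx = 4·6 + ½·-10·6² = -156 m; v ends -56 m/s.
6–8 s: v starts -56 m/s; Δx = -56·2 + ½·-12·2² = -136 m; v ends -80 m/s.
8–11 s: v starts -80 m/s; Δx = -80·3 + ½·12·3² = -186 m; v ends -44 m/s.
11–16 s: v starts -44 m/s; Δx = -44·5 + ½·-4·5² = -270 m; v ends -64 m/s.
x(16) = -6 + Σ Δx = -754 m.

-754 m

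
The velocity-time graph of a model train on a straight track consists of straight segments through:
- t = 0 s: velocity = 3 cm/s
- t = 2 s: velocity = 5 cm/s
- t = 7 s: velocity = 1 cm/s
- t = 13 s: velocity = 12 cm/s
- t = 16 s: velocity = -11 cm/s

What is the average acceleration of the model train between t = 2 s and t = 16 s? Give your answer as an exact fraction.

Average acceleration = Δv/Δt = (-11 − 5)/(16 − 2) = -8/7 cm/s².

-8/7 cm/s²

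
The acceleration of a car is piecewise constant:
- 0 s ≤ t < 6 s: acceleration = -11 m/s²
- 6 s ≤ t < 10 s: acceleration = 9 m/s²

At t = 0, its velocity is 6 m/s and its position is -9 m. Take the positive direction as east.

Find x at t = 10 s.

-339 m

On each constant-a segment, Δv = aΔt and Δx = v₀Δt + ½aΔt²; chain segment to segment.
0–6 s: v starts 6 m/s; Δx = 6·6 + ½·-11·6² = -162 m; v ends -60 m/s.
6–10 s: v starts -60 m/s; Δx = -60·4 + ½·9·4² = -168 m; v ends -24 m/s.
x(10) = -9 + Σ Δx = -339 m.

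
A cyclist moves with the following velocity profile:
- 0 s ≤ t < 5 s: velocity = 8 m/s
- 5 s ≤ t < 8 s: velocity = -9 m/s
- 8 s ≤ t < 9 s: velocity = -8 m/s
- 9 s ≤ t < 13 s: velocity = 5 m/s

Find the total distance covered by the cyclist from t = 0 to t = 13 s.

Total distance travelled is ∫|v| dt — sum the magnitudes of each area piece.
0–5 s: |8| × 5 = 40 m
5–8 s: |-9| × 3 = 27 m
8–9 s: |-8| × 1 = 8 m
9–13 s: |5| × 4 = 20 m
Total distance = 95 m

95 m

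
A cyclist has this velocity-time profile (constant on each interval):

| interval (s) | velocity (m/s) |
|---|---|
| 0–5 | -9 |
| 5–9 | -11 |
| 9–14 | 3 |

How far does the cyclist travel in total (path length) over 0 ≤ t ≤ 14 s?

Total distance travelled is ∫|v| dt — sum the magnitudes of each area piece.
0–5 s: |-9| × 5 = 45 m
5–9 s: |-11| × 4 = 44 m
9–14 s: |3| × 5 = 15 m
Total distance = 104 m

104 m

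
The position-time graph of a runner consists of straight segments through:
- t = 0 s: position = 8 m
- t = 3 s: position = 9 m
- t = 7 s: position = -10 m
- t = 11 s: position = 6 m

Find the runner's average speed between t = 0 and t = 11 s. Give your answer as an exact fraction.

36/11 m/s

Average speed = (total path length)/(elapsed time); on a piecewise-linear x-t graph the path length is Σ|Δx|.
0–3 s: |Δx| = |9 − 8| = 1 m
3–7 s: |Δx| = |-10 − 9| = 19 m
7–11 s: |Δx| = |6 − -10| = 16 m
Total path = 36 m; average speed = 36/11 = 36/11 m/s.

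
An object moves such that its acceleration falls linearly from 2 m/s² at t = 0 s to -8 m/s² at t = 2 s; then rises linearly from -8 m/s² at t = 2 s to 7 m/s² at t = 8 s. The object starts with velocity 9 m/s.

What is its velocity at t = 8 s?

0 m/s

Δv equals the area under the a-t graph; then v = v₀ + Δv.
0–2 s: ½(2 + -8)(2) = -6 m/s
2–8 s: ½(-8 + 7)(6) = -3 m/s
Δv = -9 m/s, so v(8) = 9 + (-9) = 0 m/s.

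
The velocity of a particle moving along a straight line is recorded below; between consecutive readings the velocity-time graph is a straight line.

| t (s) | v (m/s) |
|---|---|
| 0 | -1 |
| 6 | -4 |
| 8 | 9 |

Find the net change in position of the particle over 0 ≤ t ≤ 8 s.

-10 m

Net displacement equals the area under the velocity-time graph (areas below the axis count negative).
0–6 s: ½(-1 + -4)(6) = -15 m
6–8 s: ½(-4 + 9)(2) = 5 m
Net displacement = -10 m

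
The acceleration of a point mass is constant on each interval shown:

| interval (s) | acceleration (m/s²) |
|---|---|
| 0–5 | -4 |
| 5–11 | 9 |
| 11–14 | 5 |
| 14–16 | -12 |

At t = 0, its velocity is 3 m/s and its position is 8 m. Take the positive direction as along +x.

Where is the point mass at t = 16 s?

246.5 m

On each constant-a segment, Δv = aΔt and Δx = v₀Δt + ½aΔt²; chain segment to segment.
0–5 s: v starts 3 m/s; Δx = 3·5 + ½·-4·5² = -35 m; v ends -17 m/s.
5–11 s: v starts -17 m/s; Δx = -17·6 + ½·9·6² = 60 m; v ends 37 m/s.
11–14 s: v starts 37 m/s; Δx = 37·3 + ½·5·3² = 133.5 m; v ends 52 m/s.
14–16 s: v starts 52 m/s; Δx = 52·2 + ½·-12·2² = 80 m; v ends 28 m/s.
x(16) = 8 + Σ Δx = 246.5 m.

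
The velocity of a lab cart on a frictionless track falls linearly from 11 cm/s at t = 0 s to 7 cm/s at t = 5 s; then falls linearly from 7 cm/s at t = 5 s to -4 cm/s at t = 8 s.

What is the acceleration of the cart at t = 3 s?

-0.8 cm/s²

Acceleration is the slope of the v-t graph on 0–5 s: (7 − 11)/(5 − 0) = -0.8 cm/s².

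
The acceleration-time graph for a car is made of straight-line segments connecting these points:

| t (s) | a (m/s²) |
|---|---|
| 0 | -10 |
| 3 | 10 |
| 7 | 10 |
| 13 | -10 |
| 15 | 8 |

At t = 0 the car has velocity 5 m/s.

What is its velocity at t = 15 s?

43 m/s

Δv equals the area under the a-t graph; then v = v₀ + Δv.
0–3 s: ½(-10 + 10)(3) = 0 m/s
3–7 s: 10 × 4 = 40 m/s
7–13 s: ½(10 + -10)(6) = 0 m/s
13–15 s: ½(-10 + 8)(2) = -2 m/s
Δv = 38 m/s, so v(15) = 5 + (38) = 43 m/s.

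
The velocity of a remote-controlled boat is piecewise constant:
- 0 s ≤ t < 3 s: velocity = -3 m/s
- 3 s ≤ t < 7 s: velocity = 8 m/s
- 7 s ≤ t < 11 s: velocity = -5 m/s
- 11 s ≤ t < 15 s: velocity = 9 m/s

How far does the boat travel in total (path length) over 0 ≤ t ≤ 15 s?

Total distance travelled is ∫|v| dt — sum the magnitudes of each area piece.
0–3 s: |-3| × 3 = 9 m
3–7 s: |8| × 4 = 32 m
7–11 s: |-5| × 4 = 20 m
11–15 s: |9| × 4 = 36 m
Total distance = 97 m

97 m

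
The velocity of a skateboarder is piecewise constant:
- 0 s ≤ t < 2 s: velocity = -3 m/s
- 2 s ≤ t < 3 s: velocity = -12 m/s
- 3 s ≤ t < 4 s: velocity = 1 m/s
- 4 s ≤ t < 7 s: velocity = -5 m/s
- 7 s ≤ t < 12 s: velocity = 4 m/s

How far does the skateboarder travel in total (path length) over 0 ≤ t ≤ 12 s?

Total distance travelled is ∫|v| dt — sum the magnitudes of each area piece.
0–2 s: |-3| × 2 = 6 m
2–3 s: |-12| × 1 = 12 m
3–4 s: |1| × 1 = 1 m
4–7 s: |-5| × 3 = 15 m
7–12 s: |4| × 5 = 20 m
Total distance = 54 m

54 m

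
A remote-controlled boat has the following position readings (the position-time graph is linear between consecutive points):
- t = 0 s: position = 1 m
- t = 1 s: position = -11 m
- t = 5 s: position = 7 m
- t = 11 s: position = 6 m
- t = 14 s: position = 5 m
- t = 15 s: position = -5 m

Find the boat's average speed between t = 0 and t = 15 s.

2.8 m/s

Average speed = (total path length)/(elapsed time); on a piecewise-linear x-t graph the path length is Σ|Δx|.
0–1 s: |Δx| = |-11 − 1| = 12 m
1–5 s: |Δx| = |7 − -11| = 18 m
5–11 s: |Δx| = |6 − 7| = 1 m
11–14 s: |Δx| = |5 − 6| = 1 m
14–15 s: |Δx| = |-5 − 5| = 10 m
Total path = 42 m; average speed = 42/15 = 2.8 m/s.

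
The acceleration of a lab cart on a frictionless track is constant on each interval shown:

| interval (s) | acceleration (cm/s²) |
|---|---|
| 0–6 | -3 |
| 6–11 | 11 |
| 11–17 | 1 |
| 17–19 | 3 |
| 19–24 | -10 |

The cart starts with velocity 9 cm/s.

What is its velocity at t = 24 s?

8 cm/s

Δv equals the area under the a-t graph; then v = v₀ + Δv.
0–6 s: -3 × 6 = -18 cm/s
6–11 s: 11 × 5 = 55 cm/s
11–17 s: 1 × 6 = 6 cm/s
17–19 s: 3 × 2 = 6 cm/s
19–24 s: -10 × 5 = -50 cm/s
Δv = -1 cm/s, so v(24) = 9 + (-1) = 8 cm/s.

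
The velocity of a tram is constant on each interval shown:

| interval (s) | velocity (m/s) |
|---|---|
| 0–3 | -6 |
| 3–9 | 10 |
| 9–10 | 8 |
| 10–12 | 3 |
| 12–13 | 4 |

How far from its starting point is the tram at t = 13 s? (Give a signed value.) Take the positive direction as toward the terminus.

60 m

Net displacement equals the area under the velocity-time graph (areas below the axis count negative).
0–3 s: -6 × 3 = -18 m
3–9 s: 10 × 6 = 60 m
9–10 s: 8 × 1 = 8 m
10–12 s: 3 × 2 = 6 m
12–13 s: 4 × 1 = 4 m
Net displacement = 60 m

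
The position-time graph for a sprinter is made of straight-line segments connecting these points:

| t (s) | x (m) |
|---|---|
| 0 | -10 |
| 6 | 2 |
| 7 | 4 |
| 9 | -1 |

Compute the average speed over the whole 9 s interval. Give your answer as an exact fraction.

19/9 m/s

Average speed = (total path length)/(elapsed time); on a piecewise-linear x-t graph the path length is Σ|Δx|.
0–6 s: |Δx| = |2 − -10| = 12 m
6–7 s: |Δx| = |4 − 2| = 2 m
7–9 s: |Δx| = |-1 − 4| = 5 m
Total path = 19 m; average speed = 19/9 = 19/9 m/s.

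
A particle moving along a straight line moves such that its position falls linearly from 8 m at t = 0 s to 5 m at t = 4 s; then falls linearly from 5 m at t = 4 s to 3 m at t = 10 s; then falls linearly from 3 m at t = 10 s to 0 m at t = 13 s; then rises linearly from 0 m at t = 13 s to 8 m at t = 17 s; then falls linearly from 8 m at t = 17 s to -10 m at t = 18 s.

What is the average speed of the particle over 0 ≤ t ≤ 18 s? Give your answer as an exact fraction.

Average speed = (total path length)/(elapsed time); on a piecewise-linear x-t graph the path length is Σ|Δx|.
0–4 s: |Δx| = |5 − 8| = 3 m
4–10 s: |Δx| = |3 − 5| = 2 m
10–13 s: |Δx| = |0 − 3| = 3 m
13–17 s: |Δx| = |8 − 0| = 8 m
17–18 s: |Δx| = |-10 − 8| = 18 m
Total path = 34 m; average speed = 34/18 = 17/9 m/s.

17/9 m/s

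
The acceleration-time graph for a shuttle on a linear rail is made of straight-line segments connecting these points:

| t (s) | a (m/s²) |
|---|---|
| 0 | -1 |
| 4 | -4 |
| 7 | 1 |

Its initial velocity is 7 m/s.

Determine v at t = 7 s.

Δv equals the area under the a-t graph; then v = v₀ + Δv.
0–4 s: ½(-1 + -4)(4) = -10 m/s
4–7 s: ½(-4 + 1)(3) = -4.5 m/s
Δv = -14.5 m/s, so v(7) = 7 + (-14.5) = -7.5 m/s.

-7.5 m/s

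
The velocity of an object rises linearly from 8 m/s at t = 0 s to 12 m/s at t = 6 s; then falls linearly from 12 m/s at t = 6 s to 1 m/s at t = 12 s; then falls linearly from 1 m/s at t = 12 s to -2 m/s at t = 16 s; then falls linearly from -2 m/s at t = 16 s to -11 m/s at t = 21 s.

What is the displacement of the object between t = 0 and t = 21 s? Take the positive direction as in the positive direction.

64.5 m

Displacement is the signed area under the v-t curve.
0–6 s: ½(8 + 12)(6) = 60 m
6–12 s: ½(12 + 1)(6) = 39 m
12–16 s: ½(1 + -2)(4) = -2 m
16–21 s: ½(-2 + -11)(5) = -32.5 m
Net displacement = 64.5 m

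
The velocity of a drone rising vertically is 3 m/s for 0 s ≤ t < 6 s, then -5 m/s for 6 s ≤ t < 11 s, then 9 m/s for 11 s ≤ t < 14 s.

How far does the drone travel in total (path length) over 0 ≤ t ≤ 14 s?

70 m

Distance (not displacement) is the total path length: add the absolute areas under v-t.
0–6 s: |3| × 6 = 18 m
6–11 s: |-5| × 5 = 25 m
11–14 s: |9| × 3 = 27 m
Total distance = 70 m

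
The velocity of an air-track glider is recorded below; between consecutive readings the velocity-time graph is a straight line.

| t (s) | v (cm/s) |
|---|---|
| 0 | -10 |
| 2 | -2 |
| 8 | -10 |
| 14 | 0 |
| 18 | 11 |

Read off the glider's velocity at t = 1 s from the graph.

-6 cm/s

On 0–2 s the graph is linear from -10 to -2 cm/s: v(1) = -10 + (-2 − -10)·(1 − 0)/(2 − 0) = -6 cm/s.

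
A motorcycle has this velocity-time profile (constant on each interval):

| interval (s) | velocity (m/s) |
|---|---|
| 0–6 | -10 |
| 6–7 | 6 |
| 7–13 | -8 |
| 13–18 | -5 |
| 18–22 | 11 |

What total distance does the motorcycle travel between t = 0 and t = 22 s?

183 m

Total distance travelled is ∫|v| dt — sum the magnitudes of each area piece.
0–6 s: |-10| × 6 = 60 m
6–7 s: |6| × 1 = 6 m
7–13 s: |-8| × 6 = 48 m
13–18 s: |-5| × 5 = 25 m
18–22 s: |11| × 4 = 44 m
Total distance = 183 m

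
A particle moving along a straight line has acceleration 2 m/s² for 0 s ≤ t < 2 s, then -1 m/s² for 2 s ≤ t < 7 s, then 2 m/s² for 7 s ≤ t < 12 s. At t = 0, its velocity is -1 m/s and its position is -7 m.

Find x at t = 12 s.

On each constant-a segment, Δv = aΔt and Δx = v₀Δt + ½aΔt²; chain segment to segment.
0–2 s: v starts -1 m/s; Δx = -1·2 + ½·2·2² = 2 m; v ends 3 m/s.
2–7 s: v starts 3 m/s; Δx = 3·5 + ½·-1·5² = 2.5 m; v ends -2 m/s.
7–12 s: v starts -2 m/s; Δx = -2·5 + ½·2·5² = 15 m; v ends 8 m/s.
x(12) = -7 + Σ Δx = 12.5 m.

12.5 m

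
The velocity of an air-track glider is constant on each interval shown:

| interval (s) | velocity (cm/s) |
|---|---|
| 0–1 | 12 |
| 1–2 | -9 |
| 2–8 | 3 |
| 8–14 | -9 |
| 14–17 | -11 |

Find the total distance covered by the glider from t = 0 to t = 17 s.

126 cm

Total distance travelled is ∫|v| dt — sum the magnitudes of each area piece.
0–1 s: |12| × 1 = 12 cm
1–2 s: |-9| × 1 = 9 cm
2–8 s: |3| × 6 = 18 cm
8–14 s: |-9| × 6 = 54 cm
14–17 s: |-11| × 3 = 33 cm
Total distance = 126 cm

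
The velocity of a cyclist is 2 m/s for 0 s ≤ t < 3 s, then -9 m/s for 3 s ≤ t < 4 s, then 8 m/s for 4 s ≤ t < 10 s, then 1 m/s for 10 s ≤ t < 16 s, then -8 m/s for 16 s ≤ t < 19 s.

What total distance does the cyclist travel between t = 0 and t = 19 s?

Total distance travelled is ∫|v| dt — sum the magnitudes of each area piece.
0–3 s: |2| × 3 = 6 m
3–4 s: |-9| × 1 = 9 m
4–10 s: |8| × 6 = 48 m
10–16 s: |1| × 6 = 6 m
16–19 s: |-8| × 3 = 24 m
Total distance = 93 m

93 m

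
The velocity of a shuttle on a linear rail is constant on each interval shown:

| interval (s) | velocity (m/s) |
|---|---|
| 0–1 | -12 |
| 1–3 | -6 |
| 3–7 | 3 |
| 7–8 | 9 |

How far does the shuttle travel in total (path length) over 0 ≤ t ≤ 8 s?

45 m

Total distance travelled is ∫|v| dt — sum the magnitudes of each area piece.
0–1 s: |-12| × 1 = 12 m
1–3 s: |-6| × 2 = 12 m
3–7 s: |3| × 4 = 12 m
7–8 s: |9| × 1 = 9 m
Total distance = 45 m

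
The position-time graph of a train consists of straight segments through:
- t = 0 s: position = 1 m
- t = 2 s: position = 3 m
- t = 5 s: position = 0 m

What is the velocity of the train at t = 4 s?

-1 m/s

Velocity is the slope of the x-t graph on 2–5 s: (0 − 3)/(5 − 2) = -1 m/s.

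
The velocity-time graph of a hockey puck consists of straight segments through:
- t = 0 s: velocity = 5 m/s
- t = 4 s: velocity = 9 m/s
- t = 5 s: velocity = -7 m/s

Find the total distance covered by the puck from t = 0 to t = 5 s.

Total distance travelled is ∫|v| dt — sum the magnitudes of each area piece.
0–4 s: |½(5 + 9)(4)| = 28 m
4–5 s: v = 0 at t = 4.5625 s; triangle areas 2.53125 + 1.53125 = 4.0625 m
Total distance = 32.0625 m

32.0625 m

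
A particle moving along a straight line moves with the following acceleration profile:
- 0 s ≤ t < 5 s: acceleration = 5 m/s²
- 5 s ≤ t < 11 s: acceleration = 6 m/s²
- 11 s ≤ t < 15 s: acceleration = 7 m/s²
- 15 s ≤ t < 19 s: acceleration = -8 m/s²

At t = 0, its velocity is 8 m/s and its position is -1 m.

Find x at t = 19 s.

On each constant-a segment, Δv = aΔt and Δx = v₀Δt + ½aΔt²; chain segment to segment.
0–5 s: v starts 8 m/s; Δx = 8·5 + ½·5·5² = 102.5 m; v ends 33 m/s.
5–11 s: v starts 33 m/s; Δx = 33·6 + ½·6·6² = 306 m; v ends 69 m/s.
11–15 s: v starts 69 m/s; Δx = 69·4 + ½·7·4² = 332 m; v ends 97 m/s.
15–19 s: v starts 97 m/s; Δx = 97·4 + ½·-8·4² = 324 m; v ends 65 m/s.
x(19) = -1 + Σ Δx = 1063.5 m.

1063.5 m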